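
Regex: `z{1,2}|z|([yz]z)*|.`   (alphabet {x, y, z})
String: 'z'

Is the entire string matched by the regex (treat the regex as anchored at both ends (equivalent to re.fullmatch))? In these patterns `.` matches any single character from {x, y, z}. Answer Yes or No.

Yes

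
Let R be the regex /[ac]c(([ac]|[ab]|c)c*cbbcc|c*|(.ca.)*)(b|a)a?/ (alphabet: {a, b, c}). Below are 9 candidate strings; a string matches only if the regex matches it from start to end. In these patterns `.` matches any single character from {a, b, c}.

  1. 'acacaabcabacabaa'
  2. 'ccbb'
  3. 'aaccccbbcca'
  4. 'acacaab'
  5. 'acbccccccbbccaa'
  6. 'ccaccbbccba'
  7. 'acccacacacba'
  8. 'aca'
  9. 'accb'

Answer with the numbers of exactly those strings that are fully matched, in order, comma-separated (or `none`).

1 → match
2 → no match
3 → no match
4 → match
5 → match
6 → match
7 → match
8 → match
9 → match

1, 4, 5, 6, 7, 8, 9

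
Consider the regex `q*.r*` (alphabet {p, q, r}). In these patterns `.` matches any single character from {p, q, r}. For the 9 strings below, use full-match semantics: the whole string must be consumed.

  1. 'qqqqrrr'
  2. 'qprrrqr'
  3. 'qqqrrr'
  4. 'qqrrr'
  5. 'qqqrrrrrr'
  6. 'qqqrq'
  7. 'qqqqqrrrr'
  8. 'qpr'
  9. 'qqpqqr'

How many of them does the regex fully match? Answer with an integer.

1 → match
2 → no match
3 → match
4 → match
5 → match
6 → no match
7 → match
8 → match
9 → no match
Total matched: 6

6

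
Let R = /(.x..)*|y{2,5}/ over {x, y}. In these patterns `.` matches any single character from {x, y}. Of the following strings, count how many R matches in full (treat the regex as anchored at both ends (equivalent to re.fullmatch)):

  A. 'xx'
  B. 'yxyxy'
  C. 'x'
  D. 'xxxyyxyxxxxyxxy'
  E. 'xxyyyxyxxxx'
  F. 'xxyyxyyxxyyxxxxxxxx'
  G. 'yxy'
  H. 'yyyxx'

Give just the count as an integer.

0

A → no match
B → no match
C → no match
D → no match
E → no match
F → no match
G → no match
H → no match
Total matched: 0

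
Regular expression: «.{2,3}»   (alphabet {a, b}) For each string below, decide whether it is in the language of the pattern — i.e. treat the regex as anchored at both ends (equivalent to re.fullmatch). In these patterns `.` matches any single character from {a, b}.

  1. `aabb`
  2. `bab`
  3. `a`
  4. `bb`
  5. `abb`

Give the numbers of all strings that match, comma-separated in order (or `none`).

2, 4, 5

1 → no match
2 → match
3 → no match
4 → match
5 → match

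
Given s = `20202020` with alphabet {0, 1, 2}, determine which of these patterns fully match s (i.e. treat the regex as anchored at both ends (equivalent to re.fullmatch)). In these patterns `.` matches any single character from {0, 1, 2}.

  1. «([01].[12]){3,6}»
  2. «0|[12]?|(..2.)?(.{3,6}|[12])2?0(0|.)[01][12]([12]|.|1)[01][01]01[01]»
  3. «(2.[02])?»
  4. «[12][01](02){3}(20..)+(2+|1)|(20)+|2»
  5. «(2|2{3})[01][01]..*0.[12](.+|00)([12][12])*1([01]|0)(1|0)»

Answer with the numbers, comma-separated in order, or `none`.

4

1 → no match
2 → no match
3 → no match
4 → match
5 → no match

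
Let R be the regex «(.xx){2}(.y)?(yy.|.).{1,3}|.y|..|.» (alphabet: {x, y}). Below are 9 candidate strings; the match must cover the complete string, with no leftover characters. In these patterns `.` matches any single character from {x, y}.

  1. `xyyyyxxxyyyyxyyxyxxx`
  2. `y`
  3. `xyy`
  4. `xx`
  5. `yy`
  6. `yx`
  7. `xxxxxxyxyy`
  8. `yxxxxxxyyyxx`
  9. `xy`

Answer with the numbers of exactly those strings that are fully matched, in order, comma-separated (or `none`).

2, 4, 5, 6, 7, 8, 9

1 → no match
2 → match
3 → no match
4 → match
5 → match
6 → match
7 → match
8 → match
9 → match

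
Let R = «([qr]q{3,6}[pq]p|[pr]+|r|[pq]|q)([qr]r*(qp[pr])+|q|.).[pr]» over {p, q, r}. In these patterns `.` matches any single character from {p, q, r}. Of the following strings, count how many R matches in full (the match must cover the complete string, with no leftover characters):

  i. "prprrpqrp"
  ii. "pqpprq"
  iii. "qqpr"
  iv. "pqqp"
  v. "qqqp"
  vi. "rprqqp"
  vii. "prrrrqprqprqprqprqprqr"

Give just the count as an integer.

i → match
ii → no match
iii → match
iv → match
v → match
vi → match
vii → match
Total matched: 6

6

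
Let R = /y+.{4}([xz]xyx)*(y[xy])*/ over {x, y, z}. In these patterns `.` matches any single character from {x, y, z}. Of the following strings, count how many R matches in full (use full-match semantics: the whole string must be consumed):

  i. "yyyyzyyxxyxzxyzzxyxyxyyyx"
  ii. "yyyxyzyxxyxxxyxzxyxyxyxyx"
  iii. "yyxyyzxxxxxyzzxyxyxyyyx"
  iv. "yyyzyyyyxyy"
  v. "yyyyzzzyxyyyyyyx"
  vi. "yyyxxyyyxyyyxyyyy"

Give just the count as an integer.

i → no match
ii → match
iii → no match
iv → match
v → no match
vi → match
Total matched: 3

3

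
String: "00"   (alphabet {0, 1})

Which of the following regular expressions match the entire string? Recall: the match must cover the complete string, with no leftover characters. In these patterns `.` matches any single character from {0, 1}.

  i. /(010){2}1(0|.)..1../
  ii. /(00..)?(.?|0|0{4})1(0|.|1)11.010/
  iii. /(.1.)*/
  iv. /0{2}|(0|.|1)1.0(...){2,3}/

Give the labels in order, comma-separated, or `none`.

iv

i → no match — must start with "010"
ii → no match — must end with "010"
iii → no match
iv → match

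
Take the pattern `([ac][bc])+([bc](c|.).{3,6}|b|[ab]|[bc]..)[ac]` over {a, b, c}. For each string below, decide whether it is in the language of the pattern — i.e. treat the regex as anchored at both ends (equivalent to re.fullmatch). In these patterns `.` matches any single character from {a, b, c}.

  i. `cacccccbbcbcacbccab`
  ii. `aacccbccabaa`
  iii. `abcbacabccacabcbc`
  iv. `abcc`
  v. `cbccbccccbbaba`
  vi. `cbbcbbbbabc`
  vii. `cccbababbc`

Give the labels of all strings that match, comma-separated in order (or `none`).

i → no match
ii. `aacccbccabaa` → no match
iii → match
iv. `abcc` → no match
v → no match
vi. `cbbcbbbbabc` → match
vii. `cccbababbc` → match

iii, vi, vii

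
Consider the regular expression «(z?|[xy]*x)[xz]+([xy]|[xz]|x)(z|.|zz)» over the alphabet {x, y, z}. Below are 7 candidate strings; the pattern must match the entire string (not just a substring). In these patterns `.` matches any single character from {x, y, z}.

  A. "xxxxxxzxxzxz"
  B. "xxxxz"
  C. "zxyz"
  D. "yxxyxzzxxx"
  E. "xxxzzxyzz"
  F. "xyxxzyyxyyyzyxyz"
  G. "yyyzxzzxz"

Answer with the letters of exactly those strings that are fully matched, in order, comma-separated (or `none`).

A. "xxxxxxzxxzxz" → match
B. "xxxxz" → match
C. "zxyz" → match
D. "yxxyxzzxxx" → match
E. "xxxzzxyzz" → match
F → no match
G. "yyyzxzzxz" → no match

A, B, C, D, E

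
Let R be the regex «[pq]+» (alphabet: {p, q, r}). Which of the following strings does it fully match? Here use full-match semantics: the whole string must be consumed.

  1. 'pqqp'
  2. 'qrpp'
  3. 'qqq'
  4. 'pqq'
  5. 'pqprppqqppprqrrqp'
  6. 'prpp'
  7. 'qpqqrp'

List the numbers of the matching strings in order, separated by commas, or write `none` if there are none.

1, 3, 4

1 → match
2 → no match
3 → match
4 → match
5 → no match
6 → no match
7 → no match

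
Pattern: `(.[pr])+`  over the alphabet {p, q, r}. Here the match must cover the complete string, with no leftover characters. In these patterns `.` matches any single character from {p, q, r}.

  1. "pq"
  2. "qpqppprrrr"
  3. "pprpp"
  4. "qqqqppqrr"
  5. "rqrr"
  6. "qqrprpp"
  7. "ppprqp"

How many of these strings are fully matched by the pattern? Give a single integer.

2

1. "pq" → no match
2. "qpqppprrrr" → match
3. "pprpp" → no match
4. "qqqqppqrr" → no match
5. "rqrr" → no match
6. "qqrprpp" → no match
7. "ppprqp" → match
Total matched: 2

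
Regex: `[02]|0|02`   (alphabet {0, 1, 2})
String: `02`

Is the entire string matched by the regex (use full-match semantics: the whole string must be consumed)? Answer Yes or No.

Yes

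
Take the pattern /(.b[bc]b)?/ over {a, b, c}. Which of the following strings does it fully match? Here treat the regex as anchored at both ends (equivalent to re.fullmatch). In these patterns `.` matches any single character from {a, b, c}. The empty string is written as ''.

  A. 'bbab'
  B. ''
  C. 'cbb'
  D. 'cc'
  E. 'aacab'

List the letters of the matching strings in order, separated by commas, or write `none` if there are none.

A. 'bbab' → no match
B. '' → match
C. 'cbb' → no match
D. 'cc' → no match
E. 'aacab' → no match

B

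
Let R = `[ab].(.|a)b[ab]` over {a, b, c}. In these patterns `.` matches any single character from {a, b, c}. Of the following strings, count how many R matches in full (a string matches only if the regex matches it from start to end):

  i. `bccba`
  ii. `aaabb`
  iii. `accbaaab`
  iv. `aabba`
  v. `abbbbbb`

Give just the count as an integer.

3

i → match
ii → match
iii → no match
iv → match
v → no match
Total matched: 3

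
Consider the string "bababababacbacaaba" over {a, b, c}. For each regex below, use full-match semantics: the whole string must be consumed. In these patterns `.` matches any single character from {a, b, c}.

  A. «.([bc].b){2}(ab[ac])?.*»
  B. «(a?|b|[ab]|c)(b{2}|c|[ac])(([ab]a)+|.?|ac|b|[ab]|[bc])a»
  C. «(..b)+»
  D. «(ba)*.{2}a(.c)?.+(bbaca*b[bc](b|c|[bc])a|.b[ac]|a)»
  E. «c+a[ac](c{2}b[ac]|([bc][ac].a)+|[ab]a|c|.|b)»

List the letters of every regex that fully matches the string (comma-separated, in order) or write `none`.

A → no match
B → no match
C → no match — must end with "b"
D → match
E → no match — must start with "c"

D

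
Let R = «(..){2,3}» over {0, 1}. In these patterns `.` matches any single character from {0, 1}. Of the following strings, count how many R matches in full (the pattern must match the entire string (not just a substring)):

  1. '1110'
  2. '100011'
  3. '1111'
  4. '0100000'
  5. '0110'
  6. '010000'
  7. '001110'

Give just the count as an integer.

1 → match
2 → match
3 → match
4 → no match
5 → match
6 → match
7 → match
Total matched: 6

6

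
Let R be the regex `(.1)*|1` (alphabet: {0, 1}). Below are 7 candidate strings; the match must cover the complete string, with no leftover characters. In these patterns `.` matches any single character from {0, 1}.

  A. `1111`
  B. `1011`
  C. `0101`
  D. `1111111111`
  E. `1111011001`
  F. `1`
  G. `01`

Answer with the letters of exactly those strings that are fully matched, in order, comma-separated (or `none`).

A, C, D, F, G

A. `1111` → match
B. `1011` → no match
C. `0101` → match
D. `1111111111` → match
E. `1111011001` → no match
F. `1` → match
G. `01` → match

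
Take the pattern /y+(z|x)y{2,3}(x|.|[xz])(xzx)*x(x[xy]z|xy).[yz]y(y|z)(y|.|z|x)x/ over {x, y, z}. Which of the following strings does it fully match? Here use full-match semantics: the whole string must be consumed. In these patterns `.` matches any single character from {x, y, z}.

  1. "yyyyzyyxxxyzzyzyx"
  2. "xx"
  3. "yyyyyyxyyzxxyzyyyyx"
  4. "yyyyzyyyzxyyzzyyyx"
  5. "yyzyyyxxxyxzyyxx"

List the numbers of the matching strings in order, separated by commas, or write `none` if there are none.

1, 3, 5

1 → match
2 → no match — must start with "y"
3 → match
4 → no match
5 → match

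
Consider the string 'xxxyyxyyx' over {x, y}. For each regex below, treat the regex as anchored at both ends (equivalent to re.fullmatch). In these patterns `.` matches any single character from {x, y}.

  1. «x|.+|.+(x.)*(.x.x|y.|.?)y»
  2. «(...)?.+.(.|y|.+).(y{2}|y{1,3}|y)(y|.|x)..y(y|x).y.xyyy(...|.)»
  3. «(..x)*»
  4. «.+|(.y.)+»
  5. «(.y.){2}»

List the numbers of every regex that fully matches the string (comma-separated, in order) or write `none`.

1 → match
2 → no match
3 → match
4 → match
5 → no match

1, 3, 4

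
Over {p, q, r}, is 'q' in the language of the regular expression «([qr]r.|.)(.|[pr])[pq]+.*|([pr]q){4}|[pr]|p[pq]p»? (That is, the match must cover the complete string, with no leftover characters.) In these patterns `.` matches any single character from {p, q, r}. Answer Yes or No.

No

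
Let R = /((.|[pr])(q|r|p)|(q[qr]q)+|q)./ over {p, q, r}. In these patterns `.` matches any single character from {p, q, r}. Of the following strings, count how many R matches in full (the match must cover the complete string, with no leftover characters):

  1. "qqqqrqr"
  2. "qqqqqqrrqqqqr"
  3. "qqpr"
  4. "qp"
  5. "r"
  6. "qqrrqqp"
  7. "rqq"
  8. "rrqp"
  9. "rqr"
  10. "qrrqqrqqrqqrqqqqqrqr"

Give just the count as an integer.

4

1. "qqqqrqr" → match
2 → no match
3. "qqpr" → no match
4. "qp" → match
5. "r" → no match
6. "qqrrqqp" → no match
7. "rqq" → match
8. "rrqp" → no match
9. "rqr" → match
10 → no match
Total matched: 4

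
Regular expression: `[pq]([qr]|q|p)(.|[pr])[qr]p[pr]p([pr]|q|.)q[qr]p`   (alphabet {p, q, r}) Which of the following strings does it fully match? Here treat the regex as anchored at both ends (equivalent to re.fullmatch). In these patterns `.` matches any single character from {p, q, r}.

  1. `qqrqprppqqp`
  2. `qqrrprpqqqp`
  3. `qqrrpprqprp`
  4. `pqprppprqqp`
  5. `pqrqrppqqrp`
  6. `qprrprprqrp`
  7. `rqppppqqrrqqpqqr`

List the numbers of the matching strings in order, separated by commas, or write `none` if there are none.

1 → match
2 → match
3 → no match
4 → match
5 → no match
6 → match
7 → no match — must end with `p`

1, 2, 4, 6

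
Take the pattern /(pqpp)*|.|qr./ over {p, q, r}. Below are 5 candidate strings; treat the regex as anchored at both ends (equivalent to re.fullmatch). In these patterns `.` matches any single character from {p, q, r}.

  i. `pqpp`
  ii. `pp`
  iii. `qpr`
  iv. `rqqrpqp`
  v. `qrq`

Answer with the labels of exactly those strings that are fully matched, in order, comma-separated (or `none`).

i → match
ii → no match
iii → no match
iv → no match
v → match

i, v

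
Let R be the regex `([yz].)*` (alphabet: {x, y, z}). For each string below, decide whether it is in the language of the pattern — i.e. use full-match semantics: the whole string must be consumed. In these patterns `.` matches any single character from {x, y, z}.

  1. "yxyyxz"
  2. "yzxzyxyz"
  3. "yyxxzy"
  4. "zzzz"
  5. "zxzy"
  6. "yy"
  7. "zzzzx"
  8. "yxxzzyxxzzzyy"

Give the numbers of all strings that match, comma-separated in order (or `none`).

4, 5, 6

1. "yxyyxz" → no match
2. "yzxzyxyz" → no match
3. "yyxxzy" → no match
4. "zzzz" → match
5. "zxzy" → match
6. "yy" → match
7. "zzzzx" → no match
8 → no match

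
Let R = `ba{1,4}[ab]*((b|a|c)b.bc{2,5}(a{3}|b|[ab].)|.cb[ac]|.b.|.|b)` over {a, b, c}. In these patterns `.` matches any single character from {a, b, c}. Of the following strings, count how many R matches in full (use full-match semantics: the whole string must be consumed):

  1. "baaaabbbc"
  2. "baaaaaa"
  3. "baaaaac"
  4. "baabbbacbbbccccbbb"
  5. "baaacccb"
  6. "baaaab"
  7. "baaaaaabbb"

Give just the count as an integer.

1. "baaaabbbc" → match
2. "baaaaaa" → match
3. "baaaaac" → match
4 → no match
5. "baaacccb" → no match
6. "baaaab" → match
7. "baaaaaabbb" → match
Total matched: 5

5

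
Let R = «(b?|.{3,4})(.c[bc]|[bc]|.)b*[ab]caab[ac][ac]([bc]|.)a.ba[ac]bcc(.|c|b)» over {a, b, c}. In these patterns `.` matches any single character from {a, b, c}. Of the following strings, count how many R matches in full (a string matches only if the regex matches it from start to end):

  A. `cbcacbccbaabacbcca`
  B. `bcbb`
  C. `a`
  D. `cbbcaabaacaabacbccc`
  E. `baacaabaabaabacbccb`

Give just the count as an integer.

2

A → no match
B → no match
C → no match
D → match
E → match
Total matched: 2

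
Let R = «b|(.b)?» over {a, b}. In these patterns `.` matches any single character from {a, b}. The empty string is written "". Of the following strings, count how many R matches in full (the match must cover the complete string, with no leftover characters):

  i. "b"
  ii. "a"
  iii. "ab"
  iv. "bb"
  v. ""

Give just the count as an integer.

4

i → match
ii → no match
iii → match
iv → match
v → match
Total matched: 4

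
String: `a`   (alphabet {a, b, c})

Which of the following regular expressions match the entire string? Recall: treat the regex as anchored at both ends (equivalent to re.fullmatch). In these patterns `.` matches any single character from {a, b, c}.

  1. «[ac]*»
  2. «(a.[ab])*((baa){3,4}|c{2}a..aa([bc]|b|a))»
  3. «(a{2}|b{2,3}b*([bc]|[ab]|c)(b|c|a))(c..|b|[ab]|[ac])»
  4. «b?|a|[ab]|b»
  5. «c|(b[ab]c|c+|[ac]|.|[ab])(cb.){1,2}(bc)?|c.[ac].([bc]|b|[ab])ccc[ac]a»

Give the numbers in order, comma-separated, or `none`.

1 → match
2 → no match
3 → no match
4 → match
5 → no match

1, 4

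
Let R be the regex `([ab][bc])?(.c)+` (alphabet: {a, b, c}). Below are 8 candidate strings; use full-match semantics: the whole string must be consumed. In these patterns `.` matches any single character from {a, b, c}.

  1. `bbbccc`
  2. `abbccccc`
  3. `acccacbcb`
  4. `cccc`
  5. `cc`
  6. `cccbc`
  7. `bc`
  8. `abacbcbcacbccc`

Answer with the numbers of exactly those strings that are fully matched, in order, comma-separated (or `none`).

1, 2, 4, 5, 7, 8

1 → match
2 → match
3 → no match — must end with `c`
4 → match
5 → match
6 → no match
7 → match
8 → match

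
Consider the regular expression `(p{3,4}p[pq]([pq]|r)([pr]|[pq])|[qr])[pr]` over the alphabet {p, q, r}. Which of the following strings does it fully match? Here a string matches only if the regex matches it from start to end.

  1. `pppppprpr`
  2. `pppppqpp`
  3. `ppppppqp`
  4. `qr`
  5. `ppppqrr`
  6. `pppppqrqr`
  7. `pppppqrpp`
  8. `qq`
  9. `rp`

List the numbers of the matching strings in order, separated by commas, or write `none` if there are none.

1, 2, 3, 4, 6, 7, 9

1. `pppppprpr` → match
2. `pppppqpp` → match
3. `ppppppqp` → match
4. `qr` → match
5. `ppppqrr` → no match
6. `pppppqrqr` → match
7. `pppppqrpp` → match
8. `qq` → no match
9. `rp` → match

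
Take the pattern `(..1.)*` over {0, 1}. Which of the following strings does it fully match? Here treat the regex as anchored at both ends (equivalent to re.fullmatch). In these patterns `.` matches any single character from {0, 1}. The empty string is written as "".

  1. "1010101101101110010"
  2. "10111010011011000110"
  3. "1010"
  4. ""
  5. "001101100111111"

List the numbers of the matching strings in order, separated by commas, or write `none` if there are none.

1 → no match
2 → no match
3 → match
4 → match
5 → no match

3, 4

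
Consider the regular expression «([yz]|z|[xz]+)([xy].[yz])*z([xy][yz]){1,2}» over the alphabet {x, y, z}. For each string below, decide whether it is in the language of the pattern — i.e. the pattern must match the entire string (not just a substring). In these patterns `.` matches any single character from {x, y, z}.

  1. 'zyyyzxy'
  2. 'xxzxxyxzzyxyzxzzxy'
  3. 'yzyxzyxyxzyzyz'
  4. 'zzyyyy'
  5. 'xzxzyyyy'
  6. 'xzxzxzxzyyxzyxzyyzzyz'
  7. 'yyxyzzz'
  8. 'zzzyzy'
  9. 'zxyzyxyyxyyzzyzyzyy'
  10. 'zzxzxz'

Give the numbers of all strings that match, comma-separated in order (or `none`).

1, 4, 5, 6, 9, 10

1. 'zyyyzxy' → match
2 → no match
3 → no match
4. 'zzyyyy' → match
5. 'xzxzyyyy' → match
6 → match
7. 'yyxyzzz' → no match
8. 'zzzyzy' → no match
9 → match
10. 'zzxzxz' → match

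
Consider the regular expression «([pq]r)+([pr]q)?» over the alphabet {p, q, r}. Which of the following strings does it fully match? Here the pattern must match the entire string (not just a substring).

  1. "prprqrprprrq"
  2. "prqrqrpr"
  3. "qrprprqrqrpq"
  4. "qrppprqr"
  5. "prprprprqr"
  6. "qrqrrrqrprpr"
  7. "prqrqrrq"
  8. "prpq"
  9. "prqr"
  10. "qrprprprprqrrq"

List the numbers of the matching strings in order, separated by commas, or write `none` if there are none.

1 → match
2 → match
3 → match
4 → no match
5 → match
6 → no match
7 → match
8 → match
9 → match
10 → match

1, 2, 3, 5, 7, 8, 9, 10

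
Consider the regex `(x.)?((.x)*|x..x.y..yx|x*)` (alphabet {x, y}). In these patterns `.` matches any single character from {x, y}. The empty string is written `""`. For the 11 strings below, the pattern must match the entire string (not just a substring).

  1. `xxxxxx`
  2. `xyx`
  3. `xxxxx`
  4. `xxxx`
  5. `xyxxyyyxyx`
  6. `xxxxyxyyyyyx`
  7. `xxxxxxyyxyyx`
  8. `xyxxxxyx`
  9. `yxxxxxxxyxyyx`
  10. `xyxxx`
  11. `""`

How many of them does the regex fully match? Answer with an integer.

10

1 → match
2 → match
3 → match
4 → match
5 → match
6 → match
7 → match
8 → match
9 → no match
10 → match
11 → match
Total matched: 10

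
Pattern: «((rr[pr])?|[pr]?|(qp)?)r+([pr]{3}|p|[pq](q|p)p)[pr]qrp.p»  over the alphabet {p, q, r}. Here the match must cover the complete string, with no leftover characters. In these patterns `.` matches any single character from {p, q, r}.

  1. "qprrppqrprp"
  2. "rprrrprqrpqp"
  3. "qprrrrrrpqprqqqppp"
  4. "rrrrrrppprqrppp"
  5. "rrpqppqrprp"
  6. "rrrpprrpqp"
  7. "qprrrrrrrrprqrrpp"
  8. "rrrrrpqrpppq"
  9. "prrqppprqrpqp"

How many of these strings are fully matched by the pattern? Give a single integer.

3

1. "qprrppqrprp" → match
2. "rprrrprqrpqp" → no match
3 → no match
4 → match
5. "rrpqppqrprp" → match
6. "rrrpprrpqp" → no match
7 → no match
8. "rrrrrpqrpppq" → no match — must end with "p"
9 → no match
Total matched: 3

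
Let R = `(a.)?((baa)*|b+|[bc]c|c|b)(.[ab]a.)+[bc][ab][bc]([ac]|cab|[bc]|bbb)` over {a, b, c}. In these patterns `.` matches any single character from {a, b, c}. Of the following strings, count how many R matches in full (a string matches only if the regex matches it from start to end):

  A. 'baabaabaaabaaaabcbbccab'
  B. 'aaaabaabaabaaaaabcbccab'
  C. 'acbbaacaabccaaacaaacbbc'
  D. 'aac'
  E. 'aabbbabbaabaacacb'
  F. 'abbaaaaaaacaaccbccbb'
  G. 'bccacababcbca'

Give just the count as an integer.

0

A → no match
B → no match
C → no match
D. 'aac' → no match
E → no match
F → no match
G → no match
Total matched: 0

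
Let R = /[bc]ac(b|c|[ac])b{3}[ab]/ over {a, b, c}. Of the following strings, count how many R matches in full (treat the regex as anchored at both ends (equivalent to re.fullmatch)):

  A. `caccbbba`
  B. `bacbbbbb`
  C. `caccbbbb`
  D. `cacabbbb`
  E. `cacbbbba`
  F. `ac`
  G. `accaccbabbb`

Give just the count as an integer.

5

A → match
B → match
C → match
D → match
E → match
F → no match
G → no match
Total matched: 5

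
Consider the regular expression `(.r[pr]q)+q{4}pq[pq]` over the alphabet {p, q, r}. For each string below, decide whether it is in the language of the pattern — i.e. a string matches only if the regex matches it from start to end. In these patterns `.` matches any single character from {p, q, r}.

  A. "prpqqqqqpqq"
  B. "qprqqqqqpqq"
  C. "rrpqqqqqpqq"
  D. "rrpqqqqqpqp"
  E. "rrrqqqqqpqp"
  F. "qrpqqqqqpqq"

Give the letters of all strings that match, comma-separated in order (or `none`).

A → match
B → no match
C → match
D → match
E → match
F → match

A, C, D, E, F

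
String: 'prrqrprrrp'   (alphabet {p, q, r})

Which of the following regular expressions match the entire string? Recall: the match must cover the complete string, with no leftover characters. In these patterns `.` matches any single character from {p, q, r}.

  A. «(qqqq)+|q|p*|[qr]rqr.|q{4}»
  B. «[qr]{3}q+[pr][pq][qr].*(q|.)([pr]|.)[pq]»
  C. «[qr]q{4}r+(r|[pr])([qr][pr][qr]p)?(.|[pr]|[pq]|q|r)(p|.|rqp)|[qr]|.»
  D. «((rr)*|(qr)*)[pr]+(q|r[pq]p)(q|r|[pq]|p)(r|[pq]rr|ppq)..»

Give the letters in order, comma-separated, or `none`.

A → no match
B → no match
C → no match
D → match

D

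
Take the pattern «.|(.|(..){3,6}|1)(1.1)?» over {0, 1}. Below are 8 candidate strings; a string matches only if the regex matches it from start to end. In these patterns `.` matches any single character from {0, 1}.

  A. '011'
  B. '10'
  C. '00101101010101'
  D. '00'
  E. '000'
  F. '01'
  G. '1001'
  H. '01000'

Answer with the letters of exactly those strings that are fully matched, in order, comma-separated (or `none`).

A → no match
B → no match
C → no match
D → no match
E → no match
F → no match
G → no match
H → no match

none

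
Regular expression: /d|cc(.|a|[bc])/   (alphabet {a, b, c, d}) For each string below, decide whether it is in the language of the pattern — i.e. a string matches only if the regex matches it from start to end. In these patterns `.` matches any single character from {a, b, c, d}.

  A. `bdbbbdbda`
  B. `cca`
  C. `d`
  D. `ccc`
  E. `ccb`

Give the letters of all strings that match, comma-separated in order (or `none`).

A → no match
B → match
C → match
D → match
E → match

B, C, D, E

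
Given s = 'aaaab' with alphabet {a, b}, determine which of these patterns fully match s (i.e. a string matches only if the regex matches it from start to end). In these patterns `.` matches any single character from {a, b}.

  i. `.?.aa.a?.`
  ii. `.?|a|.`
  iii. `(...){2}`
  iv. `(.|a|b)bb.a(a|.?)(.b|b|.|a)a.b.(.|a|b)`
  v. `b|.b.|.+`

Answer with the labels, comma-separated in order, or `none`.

i, v

i → match
ii → no match
iii → no match
iv → no match
v → match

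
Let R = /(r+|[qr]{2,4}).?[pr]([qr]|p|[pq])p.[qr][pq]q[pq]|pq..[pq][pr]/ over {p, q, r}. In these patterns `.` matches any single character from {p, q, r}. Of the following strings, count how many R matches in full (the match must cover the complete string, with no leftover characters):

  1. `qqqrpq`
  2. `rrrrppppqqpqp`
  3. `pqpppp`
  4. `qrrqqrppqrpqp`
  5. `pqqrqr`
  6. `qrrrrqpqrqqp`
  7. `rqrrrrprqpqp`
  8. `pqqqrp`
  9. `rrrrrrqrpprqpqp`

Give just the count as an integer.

1. `qqqrpq` → no match
2 → match
3. `pqpppp` → match
4 → match
5. `pqqrqr` → match
6. `qrrrrqpqrqqp` → match
7. `rqrrrrprqpqp` → match
8. `pqqqrp` → no match
9 → match
Total matched: 7

7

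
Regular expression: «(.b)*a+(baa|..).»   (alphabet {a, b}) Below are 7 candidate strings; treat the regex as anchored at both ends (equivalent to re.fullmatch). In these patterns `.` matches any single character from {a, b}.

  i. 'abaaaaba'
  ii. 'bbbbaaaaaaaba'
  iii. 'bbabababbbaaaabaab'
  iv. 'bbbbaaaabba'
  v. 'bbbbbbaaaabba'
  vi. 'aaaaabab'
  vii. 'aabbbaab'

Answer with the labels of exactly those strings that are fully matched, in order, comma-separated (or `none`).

i → match
ii → match
iii → match
iv → match
v → match
vi → match
vii → no match

i, ii, iii, iv, v, vi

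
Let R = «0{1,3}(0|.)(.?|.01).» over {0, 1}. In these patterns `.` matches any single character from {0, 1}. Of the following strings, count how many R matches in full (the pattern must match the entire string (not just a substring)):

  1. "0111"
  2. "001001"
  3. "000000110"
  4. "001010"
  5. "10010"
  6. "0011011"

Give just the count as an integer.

1 → match
2 → no match
3 → no match
4 → match
5 → no match — must start with "0"
6 → match
Total matched: 3

3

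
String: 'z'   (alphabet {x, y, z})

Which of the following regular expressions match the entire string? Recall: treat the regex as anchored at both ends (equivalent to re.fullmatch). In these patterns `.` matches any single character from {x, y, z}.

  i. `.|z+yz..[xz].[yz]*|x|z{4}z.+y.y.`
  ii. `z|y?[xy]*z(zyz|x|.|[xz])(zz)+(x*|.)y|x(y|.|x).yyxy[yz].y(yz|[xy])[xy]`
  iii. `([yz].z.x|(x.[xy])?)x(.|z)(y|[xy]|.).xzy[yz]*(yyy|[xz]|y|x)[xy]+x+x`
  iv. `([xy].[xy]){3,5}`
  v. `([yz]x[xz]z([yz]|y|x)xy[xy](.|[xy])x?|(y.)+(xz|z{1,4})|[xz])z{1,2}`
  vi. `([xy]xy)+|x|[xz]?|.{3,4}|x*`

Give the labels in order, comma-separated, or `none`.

i → match
ii → match
iii → no match — must end with 'xx'
iv → no match
v → no match
vi → match

i, ii, vi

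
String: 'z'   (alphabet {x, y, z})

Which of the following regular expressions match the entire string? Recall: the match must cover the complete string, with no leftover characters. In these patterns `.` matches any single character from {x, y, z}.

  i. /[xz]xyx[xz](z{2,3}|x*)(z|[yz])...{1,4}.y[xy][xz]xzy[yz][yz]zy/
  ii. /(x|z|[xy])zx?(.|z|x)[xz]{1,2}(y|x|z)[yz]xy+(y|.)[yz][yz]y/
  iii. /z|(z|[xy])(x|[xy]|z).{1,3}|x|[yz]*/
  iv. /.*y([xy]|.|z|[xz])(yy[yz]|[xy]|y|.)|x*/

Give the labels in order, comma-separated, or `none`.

iii

i → no match — must end with 'zy'
ii → no match — must end with 'y'
iii → match
iv → no match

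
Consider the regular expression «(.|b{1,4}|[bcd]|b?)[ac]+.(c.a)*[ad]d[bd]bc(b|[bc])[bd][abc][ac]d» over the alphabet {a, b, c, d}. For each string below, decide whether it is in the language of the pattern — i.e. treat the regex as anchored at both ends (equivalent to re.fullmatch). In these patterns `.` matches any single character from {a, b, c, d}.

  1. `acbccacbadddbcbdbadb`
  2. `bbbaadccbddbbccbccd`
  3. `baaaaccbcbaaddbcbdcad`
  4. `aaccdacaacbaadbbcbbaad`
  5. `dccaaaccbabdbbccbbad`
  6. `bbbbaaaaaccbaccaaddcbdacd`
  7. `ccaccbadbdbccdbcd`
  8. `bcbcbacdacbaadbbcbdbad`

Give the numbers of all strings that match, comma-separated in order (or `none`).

3, 4, 8

1 → no match — must end with `d`
2 → no match
3 → match
4 → match
5 → no match
6 → no match
7 → no match
8 → match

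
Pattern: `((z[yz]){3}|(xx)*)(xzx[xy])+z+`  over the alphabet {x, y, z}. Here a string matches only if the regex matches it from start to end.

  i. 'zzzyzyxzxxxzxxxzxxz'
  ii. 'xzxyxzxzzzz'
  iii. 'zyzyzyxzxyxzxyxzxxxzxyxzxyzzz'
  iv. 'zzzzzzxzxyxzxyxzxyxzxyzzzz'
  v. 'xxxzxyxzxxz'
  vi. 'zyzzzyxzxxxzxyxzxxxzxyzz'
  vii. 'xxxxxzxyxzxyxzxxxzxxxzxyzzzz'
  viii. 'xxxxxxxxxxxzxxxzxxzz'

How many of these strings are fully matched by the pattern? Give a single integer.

i → match
ii → no match
iii → match
iv → match
v → match
vi → match
vii → match
viii → match
Total matched: 7

7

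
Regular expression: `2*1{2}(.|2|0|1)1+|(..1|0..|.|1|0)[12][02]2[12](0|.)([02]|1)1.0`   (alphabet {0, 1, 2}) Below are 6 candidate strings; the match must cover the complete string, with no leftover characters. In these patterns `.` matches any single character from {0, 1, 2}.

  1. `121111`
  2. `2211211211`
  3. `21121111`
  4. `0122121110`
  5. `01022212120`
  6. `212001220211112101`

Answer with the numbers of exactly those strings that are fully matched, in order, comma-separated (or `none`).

3, 4

1. `121111` → no match
2. `2211211211` → no match
3. `21121111` → match
4. `0122121110` → match
5. `01022212120` → no match
6 → no match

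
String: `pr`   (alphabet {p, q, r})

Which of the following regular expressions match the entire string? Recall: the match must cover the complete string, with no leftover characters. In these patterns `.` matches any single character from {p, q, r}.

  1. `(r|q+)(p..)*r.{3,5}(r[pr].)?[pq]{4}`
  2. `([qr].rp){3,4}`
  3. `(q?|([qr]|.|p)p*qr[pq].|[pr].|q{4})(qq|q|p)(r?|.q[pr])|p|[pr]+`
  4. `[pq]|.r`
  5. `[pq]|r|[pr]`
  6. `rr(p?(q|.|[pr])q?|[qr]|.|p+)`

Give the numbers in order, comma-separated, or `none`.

1 → no match
2 → no match — must end with `rp`
3 → match
4 → match
5 → no match
6 → no match — must start with `rr`

3, 4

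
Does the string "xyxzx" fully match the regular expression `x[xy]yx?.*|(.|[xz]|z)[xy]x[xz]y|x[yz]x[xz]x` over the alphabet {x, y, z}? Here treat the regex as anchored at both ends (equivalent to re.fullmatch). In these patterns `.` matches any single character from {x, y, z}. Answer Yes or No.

Yes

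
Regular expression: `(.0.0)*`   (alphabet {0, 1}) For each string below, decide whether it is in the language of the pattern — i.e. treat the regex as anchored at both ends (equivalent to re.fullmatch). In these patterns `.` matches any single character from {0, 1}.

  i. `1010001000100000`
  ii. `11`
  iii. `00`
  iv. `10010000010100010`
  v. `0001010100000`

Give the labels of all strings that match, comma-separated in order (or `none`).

i → match
ii. `11` → no match
iii. `00` → no match
iv → no match
v → no match

i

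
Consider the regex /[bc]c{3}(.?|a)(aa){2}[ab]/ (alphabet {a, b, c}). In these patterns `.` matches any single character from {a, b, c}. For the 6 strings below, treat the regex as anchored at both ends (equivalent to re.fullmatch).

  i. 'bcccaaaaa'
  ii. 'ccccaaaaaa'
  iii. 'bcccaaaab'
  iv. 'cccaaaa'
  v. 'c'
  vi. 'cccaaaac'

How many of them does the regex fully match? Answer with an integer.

3

i → match
ii → match
iii → match
iv → no match
v → no match
vi → no match
Total matched: 3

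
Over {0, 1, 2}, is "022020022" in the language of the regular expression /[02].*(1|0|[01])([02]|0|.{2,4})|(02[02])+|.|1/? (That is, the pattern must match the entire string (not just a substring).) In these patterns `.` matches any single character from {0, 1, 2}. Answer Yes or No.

Yes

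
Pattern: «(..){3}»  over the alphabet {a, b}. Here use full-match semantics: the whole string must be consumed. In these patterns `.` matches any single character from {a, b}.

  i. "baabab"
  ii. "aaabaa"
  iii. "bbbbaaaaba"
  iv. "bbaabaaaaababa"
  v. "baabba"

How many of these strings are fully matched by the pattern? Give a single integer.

i → match
ii → match
iii → no match
iv → no match
v → match
Total matched: 3

3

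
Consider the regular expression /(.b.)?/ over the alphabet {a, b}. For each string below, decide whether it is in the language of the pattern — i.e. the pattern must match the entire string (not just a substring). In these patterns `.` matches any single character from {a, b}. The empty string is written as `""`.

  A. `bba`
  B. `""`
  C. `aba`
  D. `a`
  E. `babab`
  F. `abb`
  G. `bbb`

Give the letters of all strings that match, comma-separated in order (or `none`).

A. `bba` → match
B. `""` → match
C. `aba` → match
D. `a` → no match
E. `babab` → no match
F. `abb` → match
G. `bbb` → match

A, B, C, F, G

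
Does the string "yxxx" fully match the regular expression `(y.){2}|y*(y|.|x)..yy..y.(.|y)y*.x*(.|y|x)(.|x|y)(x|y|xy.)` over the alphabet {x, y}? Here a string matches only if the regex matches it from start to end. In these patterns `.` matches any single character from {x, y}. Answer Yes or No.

No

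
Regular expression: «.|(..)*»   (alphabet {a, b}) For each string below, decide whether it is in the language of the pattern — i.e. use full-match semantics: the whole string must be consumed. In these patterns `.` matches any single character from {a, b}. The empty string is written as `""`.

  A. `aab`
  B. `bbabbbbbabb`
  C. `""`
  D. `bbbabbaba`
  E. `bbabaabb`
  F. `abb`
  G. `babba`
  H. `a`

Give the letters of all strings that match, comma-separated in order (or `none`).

A → no match
B → no match
C → match
D → no match
E → match
F → no match
G → no match
H → match

C, E, H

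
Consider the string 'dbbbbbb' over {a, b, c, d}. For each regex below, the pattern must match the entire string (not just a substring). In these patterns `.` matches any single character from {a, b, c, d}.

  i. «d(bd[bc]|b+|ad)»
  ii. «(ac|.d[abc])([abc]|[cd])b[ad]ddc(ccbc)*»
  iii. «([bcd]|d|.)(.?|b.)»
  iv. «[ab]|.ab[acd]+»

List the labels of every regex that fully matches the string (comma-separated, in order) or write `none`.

i → match
ii → no match
iii → no match
iv → no match

i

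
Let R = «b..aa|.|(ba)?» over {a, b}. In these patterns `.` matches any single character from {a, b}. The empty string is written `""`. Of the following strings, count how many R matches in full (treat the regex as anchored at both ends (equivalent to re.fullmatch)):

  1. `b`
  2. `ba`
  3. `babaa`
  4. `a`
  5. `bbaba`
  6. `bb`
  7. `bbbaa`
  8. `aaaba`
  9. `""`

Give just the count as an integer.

1 → match
2 → match
3 → match
4 → match
5 → no match
6 → no match
7 → match
8 → no match
9 → match
Total matched: 6

6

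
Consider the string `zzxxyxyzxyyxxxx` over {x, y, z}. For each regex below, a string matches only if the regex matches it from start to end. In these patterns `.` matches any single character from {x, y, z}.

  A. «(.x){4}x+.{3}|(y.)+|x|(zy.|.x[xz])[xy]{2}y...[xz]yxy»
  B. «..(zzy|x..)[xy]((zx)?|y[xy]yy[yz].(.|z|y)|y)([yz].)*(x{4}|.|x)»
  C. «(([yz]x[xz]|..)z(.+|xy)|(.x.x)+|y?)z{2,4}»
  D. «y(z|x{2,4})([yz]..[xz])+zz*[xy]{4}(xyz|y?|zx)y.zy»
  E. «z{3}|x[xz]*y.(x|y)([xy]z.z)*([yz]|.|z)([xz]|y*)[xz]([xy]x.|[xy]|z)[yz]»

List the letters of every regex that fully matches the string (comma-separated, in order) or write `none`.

B

A → no match
B → match
C → no match — must end with `z`
D → no match — must start with `y`
E → no match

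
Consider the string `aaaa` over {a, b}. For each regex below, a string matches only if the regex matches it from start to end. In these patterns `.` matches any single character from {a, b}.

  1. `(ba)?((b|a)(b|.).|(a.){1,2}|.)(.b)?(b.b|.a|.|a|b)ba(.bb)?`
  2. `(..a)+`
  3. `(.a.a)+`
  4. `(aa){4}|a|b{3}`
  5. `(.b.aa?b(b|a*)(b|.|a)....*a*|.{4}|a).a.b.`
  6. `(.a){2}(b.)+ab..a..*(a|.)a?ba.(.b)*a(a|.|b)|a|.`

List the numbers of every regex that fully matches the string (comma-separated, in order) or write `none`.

3

1 → no match
2 → no match
3 → match
4 → no match
5 → no match
6 → no match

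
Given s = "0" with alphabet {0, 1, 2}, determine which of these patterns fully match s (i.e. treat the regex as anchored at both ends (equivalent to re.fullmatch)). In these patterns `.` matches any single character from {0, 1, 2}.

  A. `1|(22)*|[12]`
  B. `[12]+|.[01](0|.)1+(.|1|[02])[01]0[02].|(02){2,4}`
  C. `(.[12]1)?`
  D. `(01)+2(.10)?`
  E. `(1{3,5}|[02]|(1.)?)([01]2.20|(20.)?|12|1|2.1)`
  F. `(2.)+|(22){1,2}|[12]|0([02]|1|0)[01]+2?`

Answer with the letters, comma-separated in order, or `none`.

A → no match
B → no match
C → no match
D → no match — must start with "01"
E → match
F → no match

E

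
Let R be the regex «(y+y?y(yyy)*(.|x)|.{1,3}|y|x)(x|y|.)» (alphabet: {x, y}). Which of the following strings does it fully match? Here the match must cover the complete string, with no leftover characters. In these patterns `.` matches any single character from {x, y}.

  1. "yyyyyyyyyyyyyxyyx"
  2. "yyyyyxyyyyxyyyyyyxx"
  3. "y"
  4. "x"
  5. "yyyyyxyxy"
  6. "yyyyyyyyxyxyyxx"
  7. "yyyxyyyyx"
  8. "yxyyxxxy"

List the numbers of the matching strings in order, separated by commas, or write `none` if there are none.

1 → no match
2 → no match
3 → no match
4 → no match
5 → no match
6 → no match
7 → no match
8 → no match

none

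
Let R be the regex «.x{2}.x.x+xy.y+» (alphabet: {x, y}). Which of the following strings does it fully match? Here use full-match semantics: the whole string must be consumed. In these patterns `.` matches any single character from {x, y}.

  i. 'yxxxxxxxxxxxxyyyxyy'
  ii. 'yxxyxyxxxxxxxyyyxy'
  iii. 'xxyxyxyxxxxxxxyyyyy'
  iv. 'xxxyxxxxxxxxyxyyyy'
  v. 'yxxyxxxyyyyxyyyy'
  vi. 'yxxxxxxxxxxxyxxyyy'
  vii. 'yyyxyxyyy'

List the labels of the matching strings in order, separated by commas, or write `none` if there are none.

i → no match
ii → no match
iii → no match
iv → match
v → no match
vi → no match
vii → no match

iv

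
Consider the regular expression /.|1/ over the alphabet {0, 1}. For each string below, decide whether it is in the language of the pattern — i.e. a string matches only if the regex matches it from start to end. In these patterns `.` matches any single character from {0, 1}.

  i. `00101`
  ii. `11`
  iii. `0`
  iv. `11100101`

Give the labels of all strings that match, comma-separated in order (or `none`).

i → no match
ii → no match
iii → match
iv → no match

iii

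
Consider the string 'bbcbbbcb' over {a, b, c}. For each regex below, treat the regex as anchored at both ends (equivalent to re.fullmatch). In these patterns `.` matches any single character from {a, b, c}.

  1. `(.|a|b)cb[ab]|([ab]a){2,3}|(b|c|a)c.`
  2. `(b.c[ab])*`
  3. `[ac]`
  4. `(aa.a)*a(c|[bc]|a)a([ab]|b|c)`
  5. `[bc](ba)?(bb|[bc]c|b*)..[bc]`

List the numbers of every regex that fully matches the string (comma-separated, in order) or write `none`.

1 → no match
2 → match
3 → no match
4 → no match
5 → no match

2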